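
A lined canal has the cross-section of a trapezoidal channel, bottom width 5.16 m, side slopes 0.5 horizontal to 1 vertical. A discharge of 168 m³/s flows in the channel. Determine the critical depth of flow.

y_c = 4.14 m

At critical depth, Q² T / (g A³) = 1, i.e. A³/T = Q²/g = 168²/9.81 = 2877.
Try y = 3.45 m: A³/T = 1557 — short.
Try y = 4.6 m: A³/T = 4140 — over.
Try y = 4.14 m: A³/T = 2884 — ≈ 2877.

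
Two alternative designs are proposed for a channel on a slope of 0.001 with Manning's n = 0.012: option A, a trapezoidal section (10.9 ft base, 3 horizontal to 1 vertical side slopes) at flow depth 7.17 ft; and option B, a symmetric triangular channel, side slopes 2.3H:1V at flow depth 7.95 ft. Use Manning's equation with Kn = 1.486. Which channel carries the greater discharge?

channel A

Channel A: With bottom width b = 10.9 ft and side slope z = 3: A = (b + zy)y = (10.9 + 3×7.17)×7.17 = 232.4 ft²; P = b + 2y√(1+z²) = 10.9 + 2×7.17×3.162 = 56.25 ft. Hydraulic radius R = A/P = 232.4/56.25 = 4.131 ft. Q_A = (1.486/0.012)·232.4·4.131^(2/3)·√0.001 = 2343 ft³/s.
Channel B: For a triangular section with side slope z = 2.3: A = zy² = 2.3×7.95² = 145.4 ft²; P = 2y√(1+z²) = 2×7.95×2.508 = 39.88 ft. Hydraulic radius R = A/P = 145.4/39.88 = 3.645 ft. Q_B = (1.486/0.012)·145.4·3.645^(2/3)·√0.001 = 1348 ft³/s.
Q_A = 2343 ft³/s vs Q_B = 1348 ft³/s, so channel A carries more.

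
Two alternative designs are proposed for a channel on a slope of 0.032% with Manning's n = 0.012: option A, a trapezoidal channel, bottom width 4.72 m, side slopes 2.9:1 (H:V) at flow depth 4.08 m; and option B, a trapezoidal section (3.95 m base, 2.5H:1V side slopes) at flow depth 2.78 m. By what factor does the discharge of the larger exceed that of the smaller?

2.81

Channel A: With bottom width b = 4.72 m and side slope z = 2.9: A = (b + zy)y = (4.72 + 2.9×4.08)×4.08 = 67.53 m²; P = b + 2y√(1+z²) = 4.72 + 2×4.08×3.068 = 29.75 m. Hydraulic radius R = A/P = 67.53/29.75 = 2.27 m. Q_A = (1/0.012)·67.53·2.27^(2/3)·√0.00032 = 173.9 m³/s.
Channel B: With bottom width b = 3.95 m and side slope z = 2.5: A = (b + zy)y = (3.95 + 2.5×2.78)×2.78 = 30.3 m²; P = b + 2y√(1+z²) = 3.95 + 2×2.78×2.693 = 18.92 m. Hydraulic radius R = A/P = 30.3/18.92 = 1.602 m. Q_B = (1/0.012)·30.3·1.602^(2/3)·√0.00032 = 61.83 m³/s.
The larger discharge is 173.9 m³/s and the smaller is 61.83 m³/s; the ratio is 2.81.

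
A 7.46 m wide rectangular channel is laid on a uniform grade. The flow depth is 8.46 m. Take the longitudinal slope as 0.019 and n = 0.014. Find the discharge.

Q = 1170 m³/s

Flow area A = b·y = 7.46 × 8.46 = 63.11 m². Wetted perimeter P = b + 2y = 7.46 + 2×8.46 = 24.38 m.
Hydraulic radius R = A/P = 63.11/24.38 = 2.589 m.
Manning's equation: Q = (1/n) A R^(2/3) S^(1/2) = (1/0.014) × 63.11 × 2.589^(2/3) × 0.019^(1/2) = 1170 m³/s.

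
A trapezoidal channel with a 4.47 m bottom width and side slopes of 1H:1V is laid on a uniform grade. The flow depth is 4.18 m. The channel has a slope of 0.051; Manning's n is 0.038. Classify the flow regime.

supercritical

With bottom width b = 4.47 m and side slope z = 1: A = (b + zy)y = (4.47 + 1×4.18)×4.18 = 36.16 m²; P = b + 2y√(1+z²) = 4.47 + 2×4.18×1.414 = 16.29 m.
Hydraulic radius R = A/P = 36.16/16.29 = 2.219 m.
V = (1/n) R^(2/3) √S = (1/0.038) × 2.219^(2/3) × √0.051 = 10.11 m/s. Hydraulic depth D_h = A/T = 36.16/12.83 = 2.818 m.
Froude number Fr = V/√(g·D_h) = 10.11/√(9.81×2.818) = 1.92, which is greater than 1, so the flow is supercritical.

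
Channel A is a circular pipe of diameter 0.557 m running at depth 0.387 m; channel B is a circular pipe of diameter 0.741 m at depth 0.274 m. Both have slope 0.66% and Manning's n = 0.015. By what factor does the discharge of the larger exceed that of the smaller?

1.33

Channel A: For a circular section of diameter D = 0.557 m at depth y = 0.387 m, the central angle is θ = 2 arccos(1 − 2y/D) = 3.942 rad. Then A = (D²/8)(θ − sin θ) = 0.1807 m² and P = Dθ/2 = 1.098 m. Hydraulic radius R = A/P = 0.1807/1.098 = 0.1646 m. Q_A = (1/0.015)·0.1807·0.1646^(2/3)·√0.0066 = 0.2939 m³/s.
Channel B: For a circular section of diameter D = 0.741 m at depth y = 0.274 m, the central angle is θ = 2 arccos(1 − 2y/D) = 2.615 rad. Then A = (D²/8)(θ − sin θ) = 0.1449 m² and P = Dθ/2 = 0.9687 m. Hydraulic radius R = A/P = 0.1449/0.9687 = 0.1496 m. Q_B = (1/0.015)·0.1449·0.1496^(2/3)·√0.0066 = 0.2212 m³/s.
The larger discharge is 0.2939 m³/s and the smaller is 0.2212 m³/s; the ratio is 1.33.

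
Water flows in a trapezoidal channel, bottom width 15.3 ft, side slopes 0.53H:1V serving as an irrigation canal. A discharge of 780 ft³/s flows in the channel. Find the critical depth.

y_c = 4.11 ft

At critical depth, Q² T / (g A³) = 1, i.e. A³/T = Q²/g = 780²/32.2 = 18890.
At y = 4.47 ft: A³/T = 24590 — too large.
At y = 3.1 ft: A³/T = 7796 — too small.
At y = 4.11 ft: A³/T = 18860 — ≈ 18890.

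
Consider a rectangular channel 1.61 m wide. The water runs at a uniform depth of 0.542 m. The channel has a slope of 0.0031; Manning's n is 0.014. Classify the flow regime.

Flow area A = b·y = 1.61 × 0.542 = 0.8726 m². Wetted perimeter P = b + 2y = 1.61 + 2×0.542 = 2.694 m.
Hydraulic radius R = A/P = 0.8726/2.694 = 0.3239 m.
V = (1/n) R^(2/3) √S = (1/0.014) × 0.3239^(2/3) × √0.0031 = 1.876 m/s. Hydraulic depth D_h = A/T = 0.8726/1.61 = 0.542 m.
Froude number Fr = V/√(g·D_h) = 1.876/√(9.81×0.542) = 0.813, which is less than 1, so the flow is subcritical.

subcritical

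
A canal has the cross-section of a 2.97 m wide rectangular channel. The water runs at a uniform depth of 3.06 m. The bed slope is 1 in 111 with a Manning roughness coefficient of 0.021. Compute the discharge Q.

Q = 41.1 m³/s

Flow area A = b·y = 2.97 × 3.06 = 9.088 m². Wetted perimeter P = b + 2y = 2.97 + 2×3.06 = 9.09 m.
Hydraulic radius R = A/P = 9.088/9.09 = 0.9998 m.
Manning's equation: Q = (1/n) A R^(2/3) S^(1/2) = (1/0.021) × 9.088 × 0.9998^(2/3) × 0.009009^(1/2) = 41.1 m³/s.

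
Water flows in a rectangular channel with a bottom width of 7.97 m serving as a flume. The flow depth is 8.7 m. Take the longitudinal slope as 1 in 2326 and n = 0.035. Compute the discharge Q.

Flow area A = b·y = 7.97 × 8.7 = 69.34 m². Wetted perimeter P = b + 2y = 7.97 + 2×8.7 = 25.37 m.
Hydraulic radius R = A/P = 69.34/25.37 = 2.733 m.
Manning's equation: Q = (1/n) A R^(2/3) S^(1/2) = (1/0.035) × 69.34 × 2.733^(2/3) × 0.0004299^(1/2) = 80.3 m³/s.

Q = 80.3 m³/s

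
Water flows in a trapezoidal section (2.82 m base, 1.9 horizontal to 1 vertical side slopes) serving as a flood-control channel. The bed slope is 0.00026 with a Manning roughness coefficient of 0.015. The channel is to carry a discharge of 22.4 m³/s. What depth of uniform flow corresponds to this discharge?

Manning's equation rearranged: A R^(2/3) = nQ / (1·√S) = 0.015 × 22.4 / (√0.00026) = 20.84.
At y = 2.65 m: A R^(2/3) = 26.86 — over.
At y = 1.72 m: A R^(2/3) = 10.65 — short.
At y = 2.36 m: A R^(2/3) = 20.85 — ≈ 20.84.

y_n = 2.36 m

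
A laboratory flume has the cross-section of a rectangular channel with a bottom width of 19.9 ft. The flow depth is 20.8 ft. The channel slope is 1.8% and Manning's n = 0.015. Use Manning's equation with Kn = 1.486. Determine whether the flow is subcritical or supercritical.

Flow area A = b·y = 19.9 × 20.8 = 413.9 ft². Wetted perimeter P = b + 2y = 19.9 + 2×20.8 = 61.5 ft.
Hydraulic radius R = A/P = 413.9/61.5 = 6.73 ft.
V = (1.486/n) R^(2/3) √S = (1.486/0.015) × 6.73^(2/3) × √0.018 = 47.38 ft/s. Hydraulic depth D_h = A/T = 413.9/19.9 = 20.8 ft.
Froude number Fr = V/√(g·D_h) = 47.38/√(32.2×20.8) = 1.83, which is greater than 1, so the flow is supercritical.

supercritical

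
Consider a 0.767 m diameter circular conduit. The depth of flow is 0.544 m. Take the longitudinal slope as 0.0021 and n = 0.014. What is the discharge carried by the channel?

Q = 0.428 m³/s

For a circular section of diameter D = 0.767 m at depth y = 0.544 m, the central angle is θ = 2 arccos(1 − 2y/D) = 4.005 rad. Then A = (D²/8)(θ − sin θ) = 0.3504 m² and P = Dθ/2 = 1.536 m.
Hydraulic radius R = A/P = 0.3504/1.536 = 0.2281 m.
Manning's equation: Q = (1/n) A R^(2/3) S^(1/2) = (1/0.014) × 0.3504 × 0.2281^(2/3) × 0.0021^(1/2) = 0.428 m³/s.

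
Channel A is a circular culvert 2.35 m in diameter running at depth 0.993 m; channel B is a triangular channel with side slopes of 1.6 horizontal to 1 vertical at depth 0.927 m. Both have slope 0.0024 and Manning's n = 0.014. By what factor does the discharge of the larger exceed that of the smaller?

1.54

Channel A: For a circular section of diameter D = 2.35 m at depth y = 0.993 m, the central angle is θ = 2 arccos(1 − 2y/D) = 2.831 rad. Then A = (D²/8)(θ − sin θ) = 1.743 m² and P = Dθ/2 = 3.326 m. Hydraulic radius R = A/P = 1.743/3.326 = 0.524 m. Q_A = (1/0.014)·1.743·0.524^(2/3)·√0.0024 = 3.963 m³/s.
Channel B: For a triangular section with side slope z = 1.6: A = zy² = 1.6×0.927² = 1.375 m²; P = 2y√(1+z²) = 2×0.927×1.887 = 3.498 m. Hydraulic radius R = A/P = 1.375/3.498 = 0.393 m. Q_B = (1/0.014)·1.375·0.393^(2/3)·√0.0024 = 2.582 m³/s.
The larger discharge is 3.963 m³/s and the smaller is 2.582 m³/s; the ratio is 1.54.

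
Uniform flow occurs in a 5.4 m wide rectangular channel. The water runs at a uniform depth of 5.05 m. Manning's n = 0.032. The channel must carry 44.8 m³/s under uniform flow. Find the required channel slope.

Flow area A = b·y = 5.4 × 5.05 = 27.27 m². Wetted perimeter P = b + 2y = 5.4 + 2×5.05 = 15.5 m.
Hydraulic radius R = A/P = 27.27/15.5 = 1.759 m.
From Manning's equation, S = [nQ / (1 A R^(2/3))]² = [0.032 × 44.8 / (1 × 27.27 × 1.759^(2/3))]² = 0.0013.

S = 0.0013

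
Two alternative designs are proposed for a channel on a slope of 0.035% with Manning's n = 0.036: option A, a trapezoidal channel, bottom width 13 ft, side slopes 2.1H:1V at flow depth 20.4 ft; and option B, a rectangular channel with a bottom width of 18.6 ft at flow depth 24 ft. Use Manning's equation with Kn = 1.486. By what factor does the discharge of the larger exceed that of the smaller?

3.45

Channel A: With bottom width b = 13 ft and side slope z = 2.1: A = (b + zy)y = (13 + 2.1×20.4)×20.4 = 1139 ft²; P = b + 2y√(1+z²) = 13 + 2×20.4×2.326 = 107.9 ft. Hydraulic radius R = A/P = 1139/107.9 = 10.56 ft. Q_A = (1.486/0.036)·1139·10.56^(2/3)·√0.00035 = 4234 ft³/s.
Channel B: Flow area A = b·y = 18.6 × 24 = 446.4 ft². Wetted perimeter P = b + 2y = 18.6 + 2×24 = 66.6 ft. Hydraulic radius R = A/P = 446.4/66.6 = 6.703 ft. Q_B = (1.486/0.036)·446.4·6.703^(2/3)·√0.00035 = 1225 ft³/s.
The larger discharge is 4234 ft³/s and the smaller is 1225 ft³/s; the ratio is 3.45.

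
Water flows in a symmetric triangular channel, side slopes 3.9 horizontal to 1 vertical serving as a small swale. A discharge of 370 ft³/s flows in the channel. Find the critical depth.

y_c = 3.54 ft

At critical depth, Q² T / (g A³) = 1, i.e. A³/T = Q²/g = 370²/32.2 = 4252.
At y = 4.08 ft: A³/T = 8598 — high.
At y = 2.87 ft: A³/T = 1481 — low.
At y = 3.54 ft: A³/T = 4228 — matches.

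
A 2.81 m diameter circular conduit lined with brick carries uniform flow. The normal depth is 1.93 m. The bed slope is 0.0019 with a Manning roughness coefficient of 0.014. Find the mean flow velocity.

For a circular section of diameter D = 2.81 m at depth y = 1.93 m, the central angle is θ = 2 arccos(1 − 2y/D) = 3.908 rad. Then A = (D²/8)(θ − sin θ) = 4.541 m² and P = Dθ/2 = 5.49 m.
Hydraulic radius R = A/P = 4.541/5.49 = 0.8271 m.
From Manning's equation, V = (1/n) R^(2/3) S^(1/2) = (1/0.014) × 0.8271^(2/3) × 0.0019^(1/2) = 2.74 m/s.

V = 2.74 m/s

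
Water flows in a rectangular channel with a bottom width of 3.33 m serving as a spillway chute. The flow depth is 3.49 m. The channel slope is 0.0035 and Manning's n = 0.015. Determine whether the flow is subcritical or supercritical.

Flow area A = b·y = 3.33 × 3.49 = 11.62 m². Wetted perimeter P = b + 2y = 3.33 + 2×3.49 = 10.31 m.
Hydraulic radius R = A/P = 11.62/10.31 = 1.127 m.
V = (1/n) R^(2/3) √S = (1/0.015) × 1.127^(2/3) × √0.0035 = 4.272 m/s. Hydraulic depth D_h = A/T = 11.62/3.33 = 3.49 m.
Froude number Fr = V/√(g·D_h) = 4.272/√(9.81×3.49) = 0.73, which is less than 1, so the flow is subcritical.

subcritical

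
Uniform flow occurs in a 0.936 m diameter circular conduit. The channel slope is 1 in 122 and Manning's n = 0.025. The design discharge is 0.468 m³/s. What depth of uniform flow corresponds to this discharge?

y_n = 0.465 m

Manning's equation rearranged: A R^(2/3) = nQ / (1·√S) = 0.025 × 0.468 / (√0.008197) = 0.1292.
Try y = 0.526 m: A R^(2/3) = 0.1584 — high.
Try y = 0.356 m: A R^(2/3) = 0.08025 — low.
Try y = 0.465 m: A R^(2/3) = 0.1292 — matches.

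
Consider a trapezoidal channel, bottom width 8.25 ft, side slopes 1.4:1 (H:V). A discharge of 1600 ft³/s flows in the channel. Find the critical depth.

At critical depth, Q² T / (g A³) = 1, i.e. A³/T = Q²/g = 1600²/32.2 = 79500.
Trying y = 7.83 ft: A³/T = 112800 — too large.
Trying y = 5.72 ft: A³/T = 33140 — too small.
Trying y = 7.17 ft: A³/T = 79590 — ≈ 79500.

y_c = 7.17 ft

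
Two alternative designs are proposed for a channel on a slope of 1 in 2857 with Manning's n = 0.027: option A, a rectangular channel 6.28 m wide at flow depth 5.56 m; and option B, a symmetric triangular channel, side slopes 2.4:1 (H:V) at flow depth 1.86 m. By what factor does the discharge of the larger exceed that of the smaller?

Channel A: Flow area A = b·y = 6.28 × 5.56 = 34.92 m². Wetted perimeter P = b + 2y = 6.28 + 2×5.56 = 17.4 m. Hydraulic radius R = A/P = 34.92/17.4 = 2.007 m. Q_A = (1/0.027)·34.92·2.007^(2/3)·√0.00035 = 38.49 m³/s.
Channel B: For a triangular section with side slope z = 2.4: A = zy² = 2.4×1.86² = 8.303 m²; P = 2y√(1+z²) = 2×1.86×2.6 = 9.672 m. Hydraulic radius R = A/P = 8.303/9.672 = 0.8585 m. Q_B = (1/0.027)·8.303·0.8585^(2/3)·√0.00035 = 5.197 m³/s.
The larger discharge is 38.49 m³/s and the smaller is 5.197 m³/s; the ratio is 7.41.

7.41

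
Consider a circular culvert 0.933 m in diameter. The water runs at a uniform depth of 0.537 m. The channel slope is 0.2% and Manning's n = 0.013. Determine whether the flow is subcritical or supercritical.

For a circular section of diameter D = 0.933 m at depth y = 0.537 m, the central angle is θ = 2 arccos(1 − 2y/D) = 3.445 rad. Then A = (D²/8)(θ − sin θ) = 0.4074 m² and P = Dθ/2 = 1.607 m.
Hydraulic radius R = A/P = 0.4074/1.607 = 0.2535 m.
V = (1/n) R^(2/3) √S = (1/0.013) × 0.2535^(2/3) × √0.002 = 1.378 m/s. Hydraulic depth D_h = A/T = 0.4074/0.9223 = 0.4417 m.
Froude number Fr = V/√(g·D_h) = 1.378/√(9.81×0.4417) = 0.662, which is less than 1, so the flow is subcritical.

subcritical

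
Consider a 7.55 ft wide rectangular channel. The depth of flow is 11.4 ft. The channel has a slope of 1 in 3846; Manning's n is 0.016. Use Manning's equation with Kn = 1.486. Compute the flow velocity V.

V = 3 ft/s

Flow area A = b·y = 7.55 × 11.4 = 86.07 ft². Wetted perimeter P = b + 2y = 7.55 + 2×11.4 = 30.35 ft.
Hydraulic radius R = A/P = 86.07/30.35 = 2.836 ft.
From Manning's equation, V = (1.486/n) R^(2/3) S^(1/2) = (1.486/0.016) × 2.836^(2/3) × 0.00026^(1/2) = 3 ft/s.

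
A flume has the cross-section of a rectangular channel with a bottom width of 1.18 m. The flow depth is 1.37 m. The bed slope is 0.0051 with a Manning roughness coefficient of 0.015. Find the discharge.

Flow area A = b·y = 1.18 × 1.37 = 1.617 m². Wetted perimeter P = b + 2y = 1.18 + 2×1.37 = 3.92 m.
Hydraulic radius R = A/P = 1.617/3.92 = 0.4124 m.
Manning's equation: Q = (1/n) A R^(2/3) S^(1/2) = (1/0.015) × 1.617 × 0.4124^(2/3) × 0.0051^(1/2) = 4.26 m³/s.

Q = 4.26 m³/s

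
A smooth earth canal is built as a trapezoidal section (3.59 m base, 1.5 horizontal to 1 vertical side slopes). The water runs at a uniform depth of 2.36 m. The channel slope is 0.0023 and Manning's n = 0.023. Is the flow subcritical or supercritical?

subcritical

With bottom width b = 3.59 m and side slope z = 1.5: A = (b + zy)y = (3.59 + 1.5×2.36)×2.36 = 16.83 m²; P = b + 2y√(1+z²) = 3.59 + 2×2.36×1.803 = 12.1 m.
Hydraulic radius R = A/P = 16.83/12.1 = 1.391 m.
V = (1/n) R^(2/3) √S = (1/0.023) × 1.391^(2/3) × √0.0023 = 2.598 m/s. Hydraulic depth D_h = A/T = 16.83/10.67 = 1.577 m.
Froude number Fr = V/√(g·D_h) = 2.598/√(9.81×1.577) = 0.661, which is less than 1, so the flow is subcritical.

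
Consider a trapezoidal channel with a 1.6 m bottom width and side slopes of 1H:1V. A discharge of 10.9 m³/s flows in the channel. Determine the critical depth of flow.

y_c = 1.28 m

At critical depth, Q² T / (g A³) = 1, i.e. A³/T = Q²/g = 10.9²/9.81 = 12.11.
Try y = 1.51 m: A³/T = 22.42 — high.
Try y = 0.973 m: A³/T = 4.425 — low.
Try y = 1.28 m: A³/T = 12.04 — close enough.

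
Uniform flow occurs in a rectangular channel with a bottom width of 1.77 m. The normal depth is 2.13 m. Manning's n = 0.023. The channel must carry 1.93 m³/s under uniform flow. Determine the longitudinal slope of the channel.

S = 0.000259

Flow area A = b·y = 1.77 × 2.13 = 3.77 m². Wetted perimeter P = b + 2y = 1.77 + 2×2.13 = 6.03 m.
Hydraulic radius R = A/P = 3.77/6.03 = 0.6252 m.
From Manning's equation, S = [nQ / (1 A R^(2/3))]² = [0.023 × 1.93 / (1 × 3.77 × 0.6252^(2/3))]² = 0.000259.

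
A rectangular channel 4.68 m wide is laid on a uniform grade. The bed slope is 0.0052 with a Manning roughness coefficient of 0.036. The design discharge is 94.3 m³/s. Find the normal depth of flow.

y_n = 6.93 m

Manning's equation rearranged: A R^(2/3) = nQ / (1·√S) = 0.036 × 94.3 / (√0.0052) = 47.08.
Trying y = 5.15 m: A R^(2/3) = 33.09 — too small.
Trying y = 7.69 m: A R^(2/3) = 53.14 — too large.
Trying y = 6.93 m: A R^(2/3) = 47.09 — ≈ 47.08.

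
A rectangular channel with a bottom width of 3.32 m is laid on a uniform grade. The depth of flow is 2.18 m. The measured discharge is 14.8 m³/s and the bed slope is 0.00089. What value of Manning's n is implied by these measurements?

Flow area A = b·y = 3.32 × 2.18 = 7.238 m². Wetted perimeter P = b + 2y = 3.32 + 2×2.18 = 7.68 m.
Hydraulic radius R = A/P = 7.238/7.68 = 0.9424 m.
Rearranging Manning's equation: n = (1/Q) A R^(2/3) S^(1/2) = (1/14.8) × 7.238 × 0.9424^(2/3) × √0.00089 = 0.014.

n = 0.014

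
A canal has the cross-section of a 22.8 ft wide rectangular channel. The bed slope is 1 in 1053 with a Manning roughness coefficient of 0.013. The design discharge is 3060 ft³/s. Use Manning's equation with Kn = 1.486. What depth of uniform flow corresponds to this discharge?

y_n = 11.8 ft

Manning's equation rearranged: A R^(2/3) = nQ / (1.486·√S) = 0.013 × 3060 / (1.486 × √0.0009497) = 868.7.
At y = 12.9 ft: A R^(2/3) = 976.7 — too large.
At y = 10.4 ft: A R^(2/3) = 733.3 — too small.
At y = 11.8 ft: A R^(2/3) = 868.3 — close enough.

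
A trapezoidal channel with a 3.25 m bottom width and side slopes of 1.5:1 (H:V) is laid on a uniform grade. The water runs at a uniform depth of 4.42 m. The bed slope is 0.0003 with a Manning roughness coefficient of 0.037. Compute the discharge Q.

With bottom width b = 3.25 m and side slope z = 1.5: A = (b + zy)y = (3.25 + 1.5×4.42)×4.42 = 43.67 m²; P = b + 2y√(1+z²) = 3.25 + 2×4.42×1.803 = 19.19 m.
Hydraulic radius R = A/P = 43.67/19.19 = 2.276 m.
Manning's equation: Q = (1/n) A R^(2/3) S^(1/2) = (1/0.037) × 43.67 × 2.276^(2/3) × 0.0003^(1/2) = 35.4 m³/s.

Q = 35.4 m³/s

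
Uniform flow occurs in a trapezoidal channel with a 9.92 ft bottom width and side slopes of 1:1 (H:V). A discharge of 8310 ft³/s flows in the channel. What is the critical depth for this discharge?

At critical depth, Q² T / (g A³) = 1, i.e. A³/T = Q²/g = 8310²/32.2 = 2145000.
Trying y = 18.8 ft: A³/T = 3312000 — high.
Trying y = 16.9 ft: A³/T = 2130000 — ≈ 2145000.

y_c = 16.9 ft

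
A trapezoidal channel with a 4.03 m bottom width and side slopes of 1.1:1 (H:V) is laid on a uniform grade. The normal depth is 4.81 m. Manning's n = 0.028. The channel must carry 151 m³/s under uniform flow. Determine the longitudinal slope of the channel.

With bottom width b = 4.03 m and side slope z = 1.1: A = (b + zy)y = (4.03 + 1.1×4.81)×4.81 = 44.83 m²; P = b + 2y√(1+z²) = 4.03 + 2×4.81×1.487 = 18.33 m.
Hydraulic radius R = A/P = 44.83/18.33 = 2.446 m.
From Manning's equation, S = [nQ / (1 A R^(2/3))]² = [0.028 × 151 / (1 × 44.83 × 2.446^(2/3))]² = 0.0027.

S = 0.0027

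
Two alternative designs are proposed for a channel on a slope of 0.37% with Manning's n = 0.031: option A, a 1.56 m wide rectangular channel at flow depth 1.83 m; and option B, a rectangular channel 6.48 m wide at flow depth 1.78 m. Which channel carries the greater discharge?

Channel A: Flow area A = b·y = 1.56 × 1.83 = 2.855 m². Wetted perimeter P = b + 2y = 1.56 + 2×1.83 = 5.22 m. Hydraulic radius R = A/P = 2.855/5.22 = 0.5469 m. Q_A = (1/0.031)·2.855·0.5469^(2/3)·√0.0037 = 3.746 m³/s.
Channel B: Flow area A = b·y = 6.48 × 1.78 = 11.53 m². Wetted perimeter P = b + 2y = 6.48 + 2×1.78 = 10.04 m. Hydraulic radius R = A/P = 11.53/10.04 = 1.149 m. Q_B = (1/0.031)·11.53·1.149^(2/3)·√0.0037 = 24.83 m³/s.
Q_A = 3.746 m³/s vs Q_B = 24.83 m³/s, so channel B carries more.

channel B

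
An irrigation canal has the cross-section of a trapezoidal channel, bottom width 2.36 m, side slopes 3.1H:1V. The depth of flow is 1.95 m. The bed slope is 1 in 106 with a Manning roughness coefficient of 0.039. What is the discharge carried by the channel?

Q = 43.2 m³/s

With bottom width b = 2.36 m and side slope z = 3.1: A = (b + zy)y = (2.36 + 3.1×1.95)×1.95 = 16.39 m²; P = b + 2y√(1+z²) = 2.36 + 2×1.95×3.257 = 15.06 m.
Hydraulic radius R = A/P = 16.39/15.06 = 1.088 m.
Manning's equation: Q = (1/n) A R^(2/3) S^(1/2) = (1/0.039) × 16.39 × 1.088^(2/3) × 0.009434^(1/2) = 43.2 m³/s.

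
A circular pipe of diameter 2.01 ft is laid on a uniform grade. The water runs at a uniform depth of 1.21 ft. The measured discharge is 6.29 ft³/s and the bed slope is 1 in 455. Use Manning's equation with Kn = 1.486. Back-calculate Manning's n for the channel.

For a circular section of diameter D = 2.01 ft at depth y = 1.21 ft, the central angle is θ = 2 arccos(1 − 2y/D) = 3.552 rad. Then A = (D²/8)(θ − sin θ) = 1.996 ft² and P = Dθ/2 = 3.57 ft.
Hydraulic radius R = A/P = 1.996/3.57 = 0.559 ft.
Rearranging Manning's equation: n = (1.486/Q) A R^(2/3) S^(1/2) = (1.486/6.29) × 1.996 × 0.559^(2/3) × √0.002198 = 0.015.

n = 0.015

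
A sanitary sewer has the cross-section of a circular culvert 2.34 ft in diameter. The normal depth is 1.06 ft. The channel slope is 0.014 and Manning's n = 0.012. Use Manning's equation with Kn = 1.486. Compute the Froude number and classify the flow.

supercritical

For a circular section of diameter D = 2.34 ft at depth y = 1.06 ft, the central angle is θ = 2 arccos(1 − 2y/D) = 2.953 rad. Then A = (D²/8)(θ − sin θ) = 1.893 ft² and P = Dθ/2 = 3.455 ft.
Hydraulic radius R = A/P = 1.893/3.455 = 0.5479 ft.
V = (1.486/n) R^(2/3) √S = (1.486/0.012) × 0.5479^(2/3) × √0.014 = 9.811 ft/s. Hydraulic depth D_h = A/T = 1.893/2.33 = 0.8127 ft.
Froude number Fr = V/√(g·D_h) = 9.811/√(32.2×0.8127) = 1.92, which is greater than 1, so the flow is supercritical.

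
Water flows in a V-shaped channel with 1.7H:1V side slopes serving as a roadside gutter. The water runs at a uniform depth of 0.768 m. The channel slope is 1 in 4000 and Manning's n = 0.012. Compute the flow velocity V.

V = 0.63 m/s

For a triangular section with side slope z = 1.7: A = zy² = 1.7×0.768² = 1.003 m²; P = 2y√(1+z²) = 2×0.768×1.972 = 3.029 m.
Hydraulic radius R = A/P = 1.003/3.029 = 0.331 m.
From Manning's equation, V = (1/n) R^(2/3) S^(1/2) = (1/0.012) × 0.331^(2/3) × 0.00025^(1/2) = 0.63 m/s.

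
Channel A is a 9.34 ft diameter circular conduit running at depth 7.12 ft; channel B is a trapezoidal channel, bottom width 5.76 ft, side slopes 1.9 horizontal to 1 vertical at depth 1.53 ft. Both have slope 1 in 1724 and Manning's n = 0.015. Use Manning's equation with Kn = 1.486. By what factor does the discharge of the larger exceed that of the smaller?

8.05

Channel A: For a circular section of diameter D = 9.34 ft at depth y = 7.12 ft, the central angle is θ = 2 arccos(1 − 2y/D) = 4.246 rad. Then A = (D²/8)(θ − sin θ) = 56.04 ft² and P = Dθ/2 = 19.83 ft. Hydraulic radius R = A/P = 56.04/19.83 = 2.826 ft. Q_A = (1.486/0.015)·56.04·2.826^(2/3)·√0.00058 = 267.3 ft³/s.
Channel B: With bottom width b = 5.76 ft and side slope z = 1.9: A = (b + zy)y = (5.76 + 1.9×1.53)×1.53 = 13.26 ft²; P = b + 2y√(1+z²) = 5.76 + 2×1.53×2.147 = 12.33 ft. Hydraulic radius R = A/P = 13.26/12.33 = 1.075 ft. Q_B = (1.486/0.015)·13.26·1.075^(2/3)·√0.00058 = 33.21 ft³/s.
The larger discharge is 267.3 ft³/s and the smaller is 33.21 ft³/s; the ratio is 8.05.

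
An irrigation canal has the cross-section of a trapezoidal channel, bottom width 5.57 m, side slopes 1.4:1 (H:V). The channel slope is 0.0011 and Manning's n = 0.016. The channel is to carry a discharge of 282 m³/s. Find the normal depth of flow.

y_n = 5.23 m

Manning's equation rearranged: A R^(2/3) = nQ / (1·√S) = 0.016 × 282 / (√0.0011) = 136.
Try y = 3.57 m: A R^(2/3) = 62.13 — short.
Try y = 5.72 m: A R^(2/3) = 164.3 — over.
Try y = 5.23 m: A R^(2/3) = 135.9 — matches.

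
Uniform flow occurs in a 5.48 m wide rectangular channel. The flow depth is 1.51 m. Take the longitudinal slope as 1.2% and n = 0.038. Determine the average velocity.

Flow area A = b·y = 5.48 × 1.51 = 8.275 m². Wetted perimeter P = b + 2y = 5.48 + 2×1.51 = 8.5 m.
Hydraulic radius R = A/P = 8.275/8.5 = 0.9735 m.
From Manning's equation, V = (1/n) R^(2/3) S^(1/2) = (1/0.038) × 0.9735^(2/3) × 0.012^(1/2) = 2.83 m/s.

V = 2.83 m/s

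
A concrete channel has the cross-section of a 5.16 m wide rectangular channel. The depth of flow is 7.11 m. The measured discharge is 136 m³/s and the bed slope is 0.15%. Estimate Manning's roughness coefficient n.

n = 0.016

Flow area A = b·y = 5.16 × 7.11 = 36.69 m². Wetted perimeter P = b + 2y = 5.16 + 2×7.11 = 19.38 m.
Hydraulic radius R = A/P = 36.69/19.38 = 1.893 m.
Rearranging Manning's equation: n = (1/Q) A R^(2/3) S^(1/2) = (1/136) × 36.69 × 1.893^(2/3) × √0.0015 = 0.016.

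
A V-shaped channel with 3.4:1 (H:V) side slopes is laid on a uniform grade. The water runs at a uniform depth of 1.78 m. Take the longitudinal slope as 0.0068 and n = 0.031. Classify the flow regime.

For a triangular section with side slope z = 3.4: A = zy² = 3.4×1.78² = 10.77 m²; P = 2y√(1+z²) = 2×1.78×3.544 = 12.62 m.
Hydraulic radius R = A/P = 10.77/12.62 = 0.8538 m.
V = (1/n) R^(2/3) √S = (1/0.031) × 0.8538^(2/3) × √0.0068 = 2.394 m/s. Hydraulic depth D_h = A/T = 10.77/12.1 = 0.89 m.
Froude number Fr = V/√(g·D_h) = 2.394/√(9.81×0.89) = 0.81, which is less than 1, so the flow is subcritical.

subcritical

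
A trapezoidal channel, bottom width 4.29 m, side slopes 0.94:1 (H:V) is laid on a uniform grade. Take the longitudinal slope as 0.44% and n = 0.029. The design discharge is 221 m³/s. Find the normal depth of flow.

Manning's equation rearranged: A R^(2/3) = nQ / (1·√S) = 0.029 × 221 / (√0.0044) = 96.62.
Trying y = 6.55 m: A R^(2/3) = 144.6 — high.
Trying y = 4.64 m: A R^(2/3) = 71.11 — low.
Trying y = 5.4 m: A R^(2/3) = 96.76 — ≈ 96.62.

y_n = 5.4 m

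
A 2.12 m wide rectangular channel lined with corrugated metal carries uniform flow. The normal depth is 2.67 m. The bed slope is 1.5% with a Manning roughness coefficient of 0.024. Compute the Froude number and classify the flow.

Flow area A = b·y = 2.12 × 2.67 = 5.66 m². Wetted perimeter P = b + 2y = 2.12 + 2×2.67 = 7.46 m.
Hydraulic radius R = A/P = 5.66/7.46 = 0.7588 m.
V = (1/n) R^(2/3) √S = (1/0.024) × 0.7588^(2/3) × √0.015 = 4.245 m/s. Hydraulic depth D_h = A/T = 5.66/2.12 = 2.67 m.
Froude number Fr = V/√(g·D_h) = 4.245/√(9.81×2.67) = 0.83, which is less than 1, so the flow is subcritical.

subcritical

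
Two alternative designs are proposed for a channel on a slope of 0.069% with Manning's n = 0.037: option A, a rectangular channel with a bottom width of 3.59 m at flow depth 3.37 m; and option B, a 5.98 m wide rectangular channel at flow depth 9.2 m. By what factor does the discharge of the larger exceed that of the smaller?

Channel A: Flow area A = b·y = 3.59 × 3.37 = 12.1 m². Wetted perimeter P = b + 2y = 3.59 + 2×3.37 = 10.33 m. Hydraulic radius R = A/P = 12.1/10.33 = 1.171 m. Q_A = (1/0.037)·12.1·1.171^(2/3)·√0.00069 = 9.543 m³/s.
Channel B: Flow area A = b·y = 5.98 × 9.2 = 55.02 m². Wetted perimeter P = b + 2y = 5.98 + 2×9.2 = 24.38 m. Hydraulic radius R = A/P = 55.02/24.38 = 2.257 m. Q_B = (1/0.037)·55.02·2.257^(2/3)·√0.00069 = 67.2 m³/s.
The larger discharge is 67.2 m³/s and the smaller is 9.543 m³/s; the ratio is 7.04.

7.04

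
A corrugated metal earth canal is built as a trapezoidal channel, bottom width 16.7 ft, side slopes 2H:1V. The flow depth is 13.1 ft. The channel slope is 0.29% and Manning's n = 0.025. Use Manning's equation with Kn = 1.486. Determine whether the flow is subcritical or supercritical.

With bottom width b = 16.7 ft and side slope z = 2: A = (b + zy)y = (16.7 + 2×13.1)×13.1 = 562 ft²; P = b + 2y√(1+z²) = 16.7 + 2×13.1×2.236 = 75.28 ft.
Hydraulic radius R = A/P = 562/75.28 = 7.465 ft.
V = (1.486/n) R^(2/3) √S = (1.486/0.025) × 7.465^(2/3) × √0.0029 = 12.23 ft/s. Hydraulic depth D_h = A/T = 562/69.1 = 8.133 ft.
Froude number Fr = V/√(g·D_h) = 12.23/√(32.2×8.133) = 0.756, which is less than 1, so the flow is subcritical.

subcritical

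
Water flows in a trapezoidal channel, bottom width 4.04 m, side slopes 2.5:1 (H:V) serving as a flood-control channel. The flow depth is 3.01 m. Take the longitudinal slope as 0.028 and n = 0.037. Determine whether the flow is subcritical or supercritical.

supercritical

With bottom width b = 4.04 m and side slope z = 2.5: A = (b + zy)y = (4.04 + 2.5×3.01)×3.01 = 34.81 m²; P = b + 2y√(1+z²) = 4.04 + 2×3.01×2.693 = 20.25 m.
Hydraulic radius R = A/P = 34.81/20.25 = 1.719 m.
V = (1/n) R^(2/3) √S = (1/0.037) × 1.719^(2/3) × √0.028 = 6.49 m/s. Hydraulic depth D_h = A/T = 34.81/19.09 = 1.824 m.
Froude number Fr = V/√(g·D_h) = 6.49/√(9.81×1.824) = 1.53, which is greater than 1, so the flow is supercritical.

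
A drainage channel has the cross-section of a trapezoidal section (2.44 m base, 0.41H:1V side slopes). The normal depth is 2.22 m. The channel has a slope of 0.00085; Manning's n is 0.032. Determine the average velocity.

V = 0.928 m/s

With bottom width b = 2.44 m and side slope z = 0.41: A = (b + zy)y = (2.44 + 0.41×2.22)×2.22 = 7.437 m²; P = b + 2y√(1+z²) = 2.44 + 2×2.22×1.081 = 7.239 m.
Hydraulic radius R = A/P = 7.437/7.239 = 1.027 m.
From Manning's equation, V = (1/n) R^(2/3) S^(1/2) = (1/0.032) × 1.027^(2/3) × 0.00085^(1/2) = 0.928 m/s.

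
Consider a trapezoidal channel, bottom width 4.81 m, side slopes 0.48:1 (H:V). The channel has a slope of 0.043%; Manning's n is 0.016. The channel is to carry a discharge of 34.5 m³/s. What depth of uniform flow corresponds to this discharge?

y_n = 3.04 m

Manning's equation rearranged: A R^(2/3) = nQ / (1·√S) = 0.016 × 34.5 / (√0.00043) = 26.62.
At y = 2.39 m: A R^(2/3) = 17.89 — low.
At y = 3.79 m: A R^(2/3) = 38.55 — high.
At y = 3.04 m: A R^(2/3) = 26.61 — matches.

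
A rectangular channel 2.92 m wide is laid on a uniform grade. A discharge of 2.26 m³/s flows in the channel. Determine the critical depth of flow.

For a rectangular channel, critical depth y_c = (q²/g)^(1/3) where q = Q/b = 2.26/2.92 = 0.774 m²/s.
So y_c = (0.774²/9.81)^(1/3) = 0.394 m.

y_c = 0.394 m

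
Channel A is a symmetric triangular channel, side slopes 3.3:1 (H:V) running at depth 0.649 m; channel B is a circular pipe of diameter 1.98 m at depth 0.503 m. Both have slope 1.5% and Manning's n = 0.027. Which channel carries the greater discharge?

Channel A: For a triangular section with side slope z = 3.3: A = zy² = 3.3×0.649² = 1.39 m²; P = 2y√(1+z²) = 2×0.649×3.448 = 4.476 m. Hydraulic radius R = A/P = 1.39/4.476 = 0.3106 m. Q_A = (1/0.027)·1.39·0.3106^(2/3)·√0.015 = 2.891 m³/s.
Channel B: For a circular section of diameter D = 1.98 m at depth y = 0.503 m, the central angle is θ = 2 arccos(1 − 2y/D) = 2.113 rad. Then A = (D²/8)(θ − sin θ) = 0.6157 m² and P = Dθ/2 = 2.092 m. Hydraulic radius R = A/P = 0.6157/2.092 = 0.2943 m. Q_B = (1/0.027)·0.6157·0.2943^(2/3)·√0.015 = 1.236 m³/s.
Q_A = 2.891 m³/s vs Q_B = 1.236 m³/s, so channel A carries more.

channel A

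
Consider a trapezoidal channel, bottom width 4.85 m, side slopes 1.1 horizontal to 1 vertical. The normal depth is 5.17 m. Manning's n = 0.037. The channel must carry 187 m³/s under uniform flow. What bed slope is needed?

S = 0.0043

With bottom width b = 4.85 m and side slope z = 1.1: A = (b + zy)y = (4.85 + 1.1×5.17)×5.17 = 54.48 m²; P = b + 2y√(1+z²) = 4.85 + 2×5.17×1.487 = 20.22 m.
Hydraulic radius R = A/P = 54.48/20.22 = 2.694 m.
From Manning's equation, S = [nQ / (1 A R^(2/3))]² = [0.037 × 187 / (1 × 54.48 × 2.694^(2/3))]² = 0.0043.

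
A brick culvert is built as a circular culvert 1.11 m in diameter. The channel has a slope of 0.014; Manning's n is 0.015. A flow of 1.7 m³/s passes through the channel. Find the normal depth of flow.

y_n = 0.57 m

Manning's equation rearranged: A R^(2/3) = nQ / (1·√S) = 0.015 × 1.7 / (√0.014) = 0.2155.
Trying y = 0.642 m: A R^(2/3) = 0.2613 — high.
Trying y = 0.488 m: A R^(2/3) = 0.1645 — low.
Trying y = 0.57 m: A R^(2/3) = 0.2153 — close enough.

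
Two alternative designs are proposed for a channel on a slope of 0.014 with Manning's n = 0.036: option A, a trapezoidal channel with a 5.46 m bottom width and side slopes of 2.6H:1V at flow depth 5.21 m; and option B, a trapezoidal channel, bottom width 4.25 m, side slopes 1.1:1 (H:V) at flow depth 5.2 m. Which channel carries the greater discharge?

Channel A: With bottom width b = 5.46 m and side slope z = 2.6: A = (b + zy)y = (5.46 + 2.6×5.21)×5.21 = 99.02 m²; P = b + 2y√(1+z²) = 5.46 + 2×5.21×2.786 = 34.49 m. Hydraulic radius R = A/P = 99.02/34.49 = 2.871 m. Q_A = (1/0.036)·99.02·2.871^(2/3)·√0.014 = 657.5 m³/s.
Channel B: With bottom width b = 4.25 m and side slope z = 1.1: A = (b + zy)y = (4.25 + 1.1×5.2)×5.2 = 51.84 m²; P = b + 2y√(1+z²) = 4.25 + 2×5.2×1.487 = 19.71 m. Hydraulic radius R = A/P = 51.84/19.71 = 2.63 m. Q_B = (1/0.036)·51.84·2.63^(2/3)·√0.014 = 324.7 m³/s.
Q_A = 657.5 m³/s vs Q_B = 324.7 m³/s, so channel A carries more.

channel A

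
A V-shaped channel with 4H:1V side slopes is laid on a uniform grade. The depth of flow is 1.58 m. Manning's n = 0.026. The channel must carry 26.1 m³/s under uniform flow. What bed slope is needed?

For a triangular section with side slope z = 4: A = zy² = 4×1.58² = 9.986 m²; P = 2y√(1+z²) = 2×1.58×4.123 = 13.03 m.
Hydraulic radius R = A/P = 9.986/13.03 = 0.7664 m.
From Manning's equation, S = [nQ / (1 A R^(2/3))]² = [0.026 × 26.1 / (1 × 9.986 × 0.7664^(2/3))]² = 0.00658.

S = 0.00658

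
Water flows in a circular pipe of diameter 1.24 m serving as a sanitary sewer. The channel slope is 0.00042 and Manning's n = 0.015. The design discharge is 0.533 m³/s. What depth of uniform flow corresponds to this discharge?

y_n = 0.768 m

Manning's equation rearranged: A R^(2/3) = nQ / (1·√S) = 0.015 × 0.533 / (√0.00042) = 0.3901.
Trying y = 0.901 m: A R^(2/3) = 0.4856 — too large.
Trying y = 0.618 m: A R^(2/3) = 0.2751 — too small.
Trying y = 0.768 m: A R^(2/3) = 0.3899 — matches.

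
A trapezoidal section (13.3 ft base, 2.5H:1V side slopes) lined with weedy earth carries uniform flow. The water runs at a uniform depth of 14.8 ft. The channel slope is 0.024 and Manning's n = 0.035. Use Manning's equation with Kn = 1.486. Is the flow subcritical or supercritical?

With bottom width b = 13.3 ft and side slope z = 2.5: A = (b + zy)y = (13.3 + 2.5×14.8)×14.8 = 744.4 ft²; P = b + 2y√(1+z²) = 13.3 + 2×14.8×2.693 = 93 ft.
Hydraulic radius R = A/P = 744.4/93 = 8.005 ft.
V = (1.486/n) R^(2/3) √S = (1.486/0.035) × 8.005^(2/3) × √0.024 = 26.32 ft/s. Hydraulic depth D_h = A/T = 744.4/87.3 = 8.527 ft.
Froude number Fr = V/√(g·D_h) = 26.32/√(32.2×8.527) = 1.59, which is greater than 1, so the flow is supercritical.

supercritical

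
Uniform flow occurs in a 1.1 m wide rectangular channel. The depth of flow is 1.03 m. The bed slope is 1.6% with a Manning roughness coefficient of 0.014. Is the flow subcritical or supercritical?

Flow area A = b·y = 1.1 × 1.03 = 1.133 m². Wetted perimeter P = b + 2y = 1.1 + 2×1.03 = 3.16 m.
Hydraulic radius R = A/P = 1.133/3.16 = 0.3585 m.
V = (1/n) R^(2/3) √S = (1/0.014) × 0.3585^(2/3) × √0.016 = 4.56 m/s. Hydraulic depth D_h = A/T = 1.133/1.1 = 1.03 m.
Froude number Fr = V/√(g·D_h) = 4.56/√(9.81×1.03) = 1.43, which is greater than 1, so the flow is supercritical.

supercritical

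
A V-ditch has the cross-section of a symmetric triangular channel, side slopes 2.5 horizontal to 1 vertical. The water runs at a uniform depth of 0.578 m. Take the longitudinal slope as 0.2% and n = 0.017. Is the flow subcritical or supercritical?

subcritical

For a triangular section with side slope z = 2.5: A = zy² = 2.5×0.578² = 0.8352 m²; P = 2y√(1+z²) = 2×0.578×2.693 = 3.113 m.
Hydraulic radius R = A/P = 0.8352/3.113 = 0.2683 m.
V = (1/n) R^(2/3) √S = (1/0.017) × 0.2683^(2/3) × √0.002 = 1.094 m/s. Hydraulic depth D_h = A/T = 0.8352/2.89 = 0.289 m.
Froude number Fr = V/√(g·D_h) = 1.094/√(9.81×0.289) = 0.65, which is less than 1, so the flow is subcritical.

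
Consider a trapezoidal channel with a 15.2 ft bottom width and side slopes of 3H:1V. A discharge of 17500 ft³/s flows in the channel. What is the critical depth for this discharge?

At critical depth, Q² T / (g A³) = 1, i.e. A³/T = Q²/g = 17500²/32.2 = 9511000.
Try y = 18.9 ft: A³/T = 19510000 — too large.
Try y = 16.1 ft: A³/T = 9558000 — ≈ 9511000.

y_c = 16.1 ft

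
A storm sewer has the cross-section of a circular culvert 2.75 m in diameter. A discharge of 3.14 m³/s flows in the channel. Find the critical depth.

At critical depth, Q² T / (g A³) = 1, i.e. A³/T = Q²/g = 3.14²/9.81 = 1.005.
Trying y = 0.66 m: A³/T = 0.5607 — short.
Trying y = 0.857 m: A³/T = 1.548 — over.
Trying y = 0.767 m: A³/T = 1.006 — ≈ 1.005.

y_c = 0.767 m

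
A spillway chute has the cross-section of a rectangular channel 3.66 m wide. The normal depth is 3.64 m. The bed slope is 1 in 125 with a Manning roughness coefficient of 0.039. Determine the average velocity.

Flow area A = b·y = 3.66 × 3.64 = 13.32 m². Wetted perimeter P = b + 2y = 3.66 + 2×3.64 = 10.94 m.
Hydraulic radius R = A/P = 13.32/10.94 = 1.218 m.
From Manning's equation, V = (1/n) R^(2/3) S^(1/2) = (1/0.039) × 1.218^(2/3) × 0.008^(1/2) = 2.62 m/s.

V = 2.62 m/s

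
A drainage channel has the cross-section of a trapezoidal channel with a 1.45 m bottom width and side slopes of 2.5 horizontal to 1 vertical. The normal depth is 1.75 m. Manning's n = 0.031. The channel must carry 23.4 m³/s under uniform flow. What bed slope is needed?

S = 0.00552

With bottom width b = 1.45 m and side slope z = 2.5: A = (b + zy)y = (1.45 + 2.5×1.75)×1.75 = 10.19 m²; P = b + 2y√(1+z²) = 1.45 + 2×1.75×2.693 = 10.87 m.
Hydraulic radius R = A/P = 10.19/10.87 = 0.9374 m.
From Manning's equation, S = [nQ / (1 A R^(2/3))]² = [0.031 × 23.4 / (1 × 10.19 × 0.9374^(2/3))]² = 0.00552.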